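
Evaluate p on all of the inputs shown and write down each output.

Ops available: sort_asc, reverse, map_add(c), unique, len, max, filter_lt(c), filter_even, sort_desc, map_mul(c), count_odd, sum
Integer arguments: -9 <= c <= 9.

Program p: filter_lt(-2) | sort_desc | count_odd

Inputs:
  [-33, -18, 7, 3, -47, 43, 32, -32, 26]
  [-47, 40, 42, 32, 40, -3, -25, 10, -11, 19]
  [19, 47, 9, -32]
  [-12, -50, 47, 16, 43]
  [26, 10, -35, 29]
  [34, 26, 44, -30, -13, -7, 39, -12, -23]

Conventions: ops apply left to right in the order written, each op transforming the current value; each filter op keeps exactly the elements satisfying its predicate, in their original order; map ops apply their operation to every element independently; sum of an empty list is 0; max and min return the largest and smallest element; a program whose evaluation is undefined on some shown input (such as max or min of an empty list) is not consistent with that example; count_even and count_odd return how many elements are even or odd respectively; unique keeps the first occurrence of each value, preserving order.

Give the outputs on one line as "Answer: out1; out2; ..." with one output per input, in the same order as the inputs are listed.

2; 4; 0; 0; 1; 3

Execution, op by op:
  [-33, -18, 7, 3, -47, 43, 32, -32, 26] -> [-33, -18, -47, -32] -> [-18, -32, -33, -47] -> 2
  [-47, 40, 42, 32, 40, -3, -25, 10, -11, 19] -> [-47, -3, -25, -11] -> [-3, -11, -25, -47] -> 4
  [19, 47, 9, -32] -> [-32] -> [-32] -> 0
  [-12, -50, 47, 16, 43] -> [-12, -50] -> [-12, -50] -> 0
  [26, 10, -35, 29] -> [-35] -> [-35] -> 1
  [34, 26, 44, -30, -13, -7, 39, -12, -23] -> [-30, -13, -7, -12, -23] -> [-7, -12, -13, -23, -30] -> 3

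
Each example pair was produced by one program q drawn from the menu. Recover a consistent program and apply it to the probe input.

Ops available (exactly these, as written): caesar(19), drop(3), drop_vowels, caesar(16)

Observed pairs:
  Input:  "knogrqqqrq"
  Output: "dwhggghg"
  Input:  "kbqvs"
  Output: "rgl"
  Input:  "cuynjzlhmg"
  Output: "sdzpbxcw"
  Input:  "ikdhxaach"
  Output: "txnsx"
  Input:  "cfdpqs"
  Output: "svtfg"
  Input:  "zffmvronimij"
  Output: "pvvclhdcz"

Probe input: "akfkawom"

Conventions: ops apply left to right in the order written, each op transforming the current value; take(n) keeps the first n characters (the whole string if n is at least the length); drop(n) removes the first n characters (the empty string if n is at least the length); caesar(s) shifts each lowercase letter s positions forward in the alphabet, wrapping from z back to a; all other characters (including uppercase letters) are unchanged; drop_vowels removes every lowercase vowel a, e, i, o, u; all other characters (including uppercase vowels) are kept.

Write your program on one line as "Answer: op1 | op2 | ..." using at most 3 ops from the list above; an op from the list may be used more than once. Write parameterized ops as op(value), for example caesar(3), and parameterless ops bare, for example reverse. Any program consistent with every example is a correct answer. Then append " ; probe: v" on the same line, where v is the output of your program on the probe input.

drop_vowels | caesar(16) | drop_vowels ; probe: "vmc"

Check, running the answer program on each example:
  "knogrqqqrq" -> "kngrqqqrq" -> "adwhggghg" -> "dwhggghg"
  "kbqvs" -> "kbqvs" -> "argli" -> "rgl"
  "cuynjzlhmg" -> "cynjzlhmg" -> "sodzpbxcw" -> "sdzpbxcw"
  "ikdhxaach" -> "kdhxch" -> "atxnsx" -> "txnsx"
  "cfdpqs" -> "cfdpqs" -> "svtfgi" -> "svtfg"
  "zffmvronimij" -> "zffmvrnmj" -> "pvvclhdcz" -> "pvvclhdcz"
  probe: "akfkawom" -> "kfkwm" -> "avamc" -> "vmc"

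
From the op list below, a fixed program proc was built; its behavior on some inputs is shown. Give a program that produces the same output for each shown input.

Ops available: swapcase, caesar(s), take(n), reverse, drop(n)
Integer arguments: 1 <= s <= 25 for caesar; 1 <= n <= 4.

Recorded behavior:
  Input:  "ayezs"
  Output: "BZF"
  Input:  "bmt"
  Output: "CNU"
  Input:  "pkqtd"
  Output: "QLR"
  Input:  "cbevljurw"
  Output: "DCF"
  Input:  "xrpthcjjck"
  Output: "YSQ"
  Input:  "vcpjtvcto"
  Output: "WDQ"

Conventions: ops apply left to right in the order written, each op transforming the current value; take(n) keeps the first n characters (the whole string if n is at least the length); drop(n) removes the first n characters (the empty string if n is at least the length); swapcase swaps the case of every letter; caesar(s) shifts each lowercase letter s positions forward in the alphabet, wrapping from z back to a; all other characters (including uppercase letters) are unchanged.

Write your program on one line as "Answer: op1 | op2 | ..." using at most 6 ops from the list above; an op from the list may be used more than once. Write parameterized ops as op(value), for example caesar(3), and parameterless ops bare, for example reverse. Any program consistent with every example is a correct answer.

caesar(20) | caesar(9) | caesar(24) | take(3) | swapcase

Check, running the answer program on each example:
  "ayezs" -> "usytm" -> "dbhcv" -> "bzfat" -> "bzf" -> "BZF"
  "bmt" -> "vgn" -> "epw" -> "cnu" -> "cnu" -> "CNU"
  "pkqtd" -> "jeknx" -> "sntwg" -> "qlrue" -> "qlr" -> "QLR"
  "cbevljurw" -> "wvypfdolq" -> "fehyomxuz" -> "dcfwmkvsx" -> "dcf" -> "DCF"
  "xrpthcjjck" -> "rljnbwddwe" -> "auswkfmmfn" -> "ysquidkkdl" -> "ysq" -> "YSQ"
  "vcpjtvcto" -> "pwjdnpwni" -> "yfsmwyfwr" -> "wdqkuwdup" -> "wdq" -> "WDQ"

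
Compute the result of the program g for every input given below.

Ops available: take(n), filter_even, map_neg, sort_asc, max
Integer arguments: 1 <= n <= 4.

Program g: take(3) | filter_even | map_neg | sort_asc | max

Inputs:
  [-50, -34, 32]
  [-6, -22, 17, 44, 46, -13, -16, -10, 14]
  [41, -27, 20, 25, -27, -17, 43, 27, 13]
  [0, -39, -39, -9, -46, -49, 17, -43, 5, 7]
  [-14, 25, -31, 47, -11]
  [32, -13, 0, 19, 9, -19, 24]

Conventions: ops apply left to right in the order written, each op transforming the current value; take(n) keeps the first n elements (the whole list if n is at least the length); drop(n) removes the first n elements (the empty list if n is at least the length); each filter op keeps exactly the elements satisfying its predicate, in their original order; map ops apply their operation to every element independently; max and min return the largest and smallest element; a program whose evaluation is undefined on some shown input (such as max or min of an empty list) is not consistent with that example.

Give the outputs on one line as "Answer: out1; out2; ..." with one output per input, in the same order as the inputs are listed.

50; 22; -20; 0; 14; 0

Execution, op by op:
  [-50, -34, 32] -> [-50, -34, 32] -> [-50, -34, 32] -> [50, 34, -32] -> [-32, 34, 50] -> 50
  [-6, -22, 17, 44, 46, -13, -16, -10, 14] -> [-6, -22, 17] -> [-6, -22] -> [6, 22] -> [6, 22] -> 22
  [41, -27, 20, 25, -27, -17, 43, 27, 13] -> [41, -27, 20] -> [20] -> [-20] -> [-20] -> -20
  [0, -39, -39, -9, -46, -49, 17, -43, 5, 7] -> [0, -39, -39] -> [0] -> [0] -> [0] -> 0
  [-14, 25, -31, 47, -11] -> [-14, 25, -31] -> [-14] -> [14] -> [14] -> 14
  [32, -13, 0, 19, 9, -19, 24] -> [32, -13, 0] -> [32, 0] -> [-32, 0] -> [-32, 0] -> 0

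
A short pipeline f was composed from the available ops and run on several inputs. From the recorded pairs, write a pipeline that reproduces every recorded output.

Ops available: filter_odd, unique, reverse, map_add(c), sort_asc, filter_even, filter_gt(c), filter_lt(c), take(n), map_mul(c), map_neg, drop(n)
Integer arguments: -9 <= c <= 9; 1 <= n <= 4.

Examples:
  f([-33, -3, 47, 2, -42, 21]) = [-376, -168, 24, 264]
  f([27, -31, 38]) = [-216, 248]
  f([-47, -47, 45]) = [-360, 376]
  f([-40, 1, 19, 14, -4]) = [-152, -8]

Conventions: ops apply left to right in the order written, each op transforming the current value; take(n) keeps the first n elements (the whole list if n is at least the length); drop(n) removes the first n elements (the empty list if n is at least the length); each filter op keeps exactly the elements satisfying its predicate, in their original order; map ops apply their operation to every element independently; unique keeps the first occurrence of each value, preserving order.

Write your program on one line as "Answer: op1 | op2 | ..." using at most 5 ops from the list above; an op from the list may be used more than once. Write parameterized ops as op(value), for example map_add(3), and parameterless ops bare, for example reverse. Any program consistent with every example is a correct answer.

filter_odd | unique | map_mul(-8) | sort_asc

Check, running the answer program on each example:
  [-33, -3, 47, 2, -42, 21] -> [-33, -3, 47, 21] -> [-33, -3, 47, 21] -> [264, 24, -376, -168] -> [-376, -168, 24, 264]
  [27, -31, 38] -> [27, -31] -> [27, -31] -> [-216, 248] -> [-216, 248]
  [-47, -47, 45] -> [-47, -47, 45] -> [-47, 45] -> [376, -360] -> [-360, 376]
  [-40, 1, 19, 14, -4] -> [1, 19] -> [1, 19] -> [-8, -152] -> [-152, -8]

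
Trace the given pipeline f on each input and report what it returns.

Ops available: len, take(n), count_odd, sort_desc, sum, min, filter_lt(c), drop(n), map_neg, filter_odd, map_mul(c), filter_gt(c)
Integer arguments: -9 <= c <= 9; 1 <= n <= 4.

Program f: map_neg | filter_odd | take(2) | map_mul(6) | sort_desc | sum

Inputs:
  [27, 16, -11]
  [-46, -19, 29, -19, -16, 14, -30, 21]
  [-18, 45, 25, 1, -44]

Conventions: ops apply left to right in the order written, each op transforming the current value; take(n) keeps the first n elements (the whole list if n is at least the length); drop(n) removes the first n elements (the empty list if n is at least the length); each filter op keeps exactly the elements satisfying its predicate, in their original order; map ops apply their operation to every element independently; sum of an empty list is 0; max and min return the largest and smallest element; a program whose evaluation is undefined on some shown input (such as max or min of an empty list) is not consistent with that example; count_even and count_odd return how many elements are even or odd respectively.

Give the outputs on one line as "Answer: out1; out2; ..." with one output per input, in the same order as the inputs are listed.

-96; -60; -420

Execution, op by op:
  [27, 16, -11] -> [-27, -16, 11] -> [-27, 11] -> [-27, 11] -> [-162, 66] -> [66, -162] -> -96
  [-46, -19, 29, -19, -16, 14, -30, 21] -> [46, 19, -29, 19, 16, -14, 30, -21] -> [19, -29, 19, -21] -> [19, -29] -> [114, -174] -> [114, -174] -> -60
  [-18, 45, 25, 1, -44] -> [18, -45, -25, -1, 44] -> [-45, -25, -1] -> [-45, -25] -> [-270, -150] -> [-150, -270] -> -420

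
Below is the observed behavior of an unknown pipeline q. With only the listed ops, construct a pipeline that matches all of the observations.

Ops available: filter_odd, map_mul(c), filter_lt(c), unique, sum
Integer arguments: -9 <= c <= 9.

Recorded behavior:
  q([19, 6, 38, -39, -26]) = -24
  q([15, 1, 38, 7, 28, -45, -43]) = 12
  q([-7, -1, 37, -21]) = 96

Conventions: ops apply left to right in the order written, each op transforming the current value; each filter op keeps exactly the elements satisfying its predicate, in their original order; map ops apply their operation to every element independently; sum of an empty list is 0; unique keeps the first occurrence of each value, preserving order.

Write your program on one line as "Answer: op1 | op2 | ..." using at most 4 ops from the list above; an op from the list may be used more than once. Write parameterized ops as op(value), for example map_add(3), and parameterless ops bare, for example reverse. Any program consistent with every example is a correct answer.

map_mul(3) | map_mul(4) | sum

Check, running the answer program on each example:
  [19, 6, 38, -39, -26] -> [57, 18, 114, -117, -78] -> [228, 72, 456, -468, -312] -> -24
  [15, 1, 38, 7, 28, -45, -43] -> [45, 3, 114, 21, 84, -135, -129] -> [180, 12, 456, 84, 336, -540, -516] -> 12
  [-7, -1, 37, -21] -> [-21, -3, 111, -63] -> [-84, -12, 444, -252] -> 96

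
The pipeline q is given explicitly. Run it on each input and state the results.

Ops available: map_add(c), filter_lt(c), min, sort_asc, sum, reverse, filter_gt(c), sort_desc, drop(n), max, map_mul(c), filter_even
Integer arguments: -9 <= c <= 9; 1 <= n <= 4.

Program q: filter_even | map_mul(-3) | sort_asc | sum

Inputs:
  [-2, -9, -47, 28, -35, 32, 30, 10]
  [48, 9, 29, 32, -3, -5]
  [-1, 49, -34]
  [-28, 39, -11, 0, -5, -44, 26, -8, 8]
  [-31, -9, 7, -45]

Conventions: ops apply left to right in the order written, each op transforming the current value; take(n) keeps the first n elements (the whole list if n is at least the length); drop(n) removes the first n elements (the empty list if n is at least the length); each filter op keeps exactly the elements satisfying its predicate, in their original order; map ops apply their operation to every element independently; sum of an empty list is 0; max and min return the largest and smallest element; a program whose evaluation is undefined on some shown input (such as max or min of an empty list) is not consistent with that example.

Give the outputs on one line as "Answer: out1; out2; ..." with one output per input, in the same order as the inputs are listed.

-294; -240; 102; 138; 0

Execution, op by op:
  [-2, -9, -47, 28, -35, 32, 30, 10] -> [-2, 28, 32, 30, 10] -> [6, -84, -96, -90, -30] -> [-96, -90, -84, -30, 6] -> -294
  [48, 9, 29, 32, -3, -5] -> [48, 32] -> [-144, -96] -> [-144, -96] -> -240
  [-1, 49, -34] -> [-34] -> [102] -> [102] -> 102
  [-28, 39, -11, 0, -5, -44, 26, -8, 8] -> [-28, 0, -44, 26, -8, 8] -> [84, 0, 132, -78, 24, -24] -> [-78, -24, 0, 24, 84, 132] -> 138
  [-31, -9, 7, -45] -> [] -> [] -> [] -> 0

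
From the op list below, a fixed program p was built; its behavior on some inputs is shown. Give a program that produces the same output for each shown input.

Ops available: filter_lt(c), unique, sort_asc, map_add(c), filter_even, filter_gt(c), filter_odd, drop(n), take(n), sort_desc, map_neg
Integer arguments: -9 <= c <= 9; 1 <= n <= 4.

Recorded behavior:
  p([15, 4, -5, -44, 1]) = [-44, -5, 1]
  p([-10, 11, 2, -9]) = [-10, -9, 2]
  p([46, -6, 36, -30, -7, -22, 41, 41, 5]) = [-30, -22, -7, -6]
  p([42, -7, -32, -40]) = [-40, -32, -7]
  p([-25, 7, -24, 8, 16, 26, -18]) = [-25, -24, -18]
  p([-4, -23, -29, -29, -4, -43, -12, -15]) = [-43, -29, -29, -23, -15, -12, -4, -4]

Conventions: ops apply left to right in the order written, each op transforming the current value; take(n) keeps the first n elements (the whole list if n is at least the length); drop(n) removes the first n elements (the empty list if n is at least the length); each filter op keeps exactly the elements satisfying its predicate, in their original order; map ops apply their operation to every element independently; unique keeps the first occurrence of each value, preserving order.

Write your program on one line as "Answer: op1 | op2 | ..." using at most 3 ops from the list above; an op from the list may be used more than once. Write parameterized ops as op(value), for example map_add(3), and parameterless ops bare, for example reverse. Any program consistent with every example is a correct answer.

sort_asc | filter_lt(3)

Check, running the answer program on each example:
  [15, 4, -5, -44, 1] -> [-44, -5, 1, 4, 15] -> [-44, -5, 1]
  [-10, 11, 2, -9] -> [-10, -9, 2, 11] -> [-10, -9, 2]
  [46, -6, 36, -30, -7, -22, 41, 41, 5] -> [-30, -22, -7, -6, 5, 36, 41, 41, 46] -> [-30, -22, -7, -6]
  [42, -7, -32, -40] -> [-40, -32, -7, 42] -> [-40, -32, -7]
  [-25, 7, -24, 8, 16, 26, -18] -> [-25, -24, -18, 7, 8, 16, 26] -> [-25, -24, -18]
  [-4, -23, -29, -29, -4, -43, -12, -15] -> [-43, -29, -29, -23, -15, -12, -4, -4] -> [-43, -29, -29, -23, -15, -12, -4, -4]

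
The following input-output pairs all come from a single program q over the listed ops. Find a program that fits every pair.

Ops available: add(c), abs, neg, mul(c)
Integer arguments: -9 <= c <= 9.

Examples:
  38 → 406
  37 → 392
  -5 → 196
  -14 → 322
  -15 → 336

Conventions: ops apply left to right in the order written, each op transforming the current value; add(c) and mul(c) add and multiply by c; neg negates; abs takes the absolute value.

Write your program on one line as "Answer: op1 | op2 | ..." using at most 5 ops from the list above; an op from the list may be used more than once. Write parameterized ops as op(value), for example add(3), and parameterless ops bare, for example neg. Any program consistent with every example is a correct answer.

add(-9) | mul(-2) | mul(-7) | neg | abs

Check, running the answer program on each example:
  38 -> 29 -> -58 -> 406 -> -406 -> 406
  37 -> 28 -> -56 -> 392 -> -392 -> 392
  -5 -> -14 -> 28 -> -196 -> 196 -> 196
  -14 -> -23 -> 46 -> -322 -> 322 -> 322
  -15 -> -24 -> 48 -> -336 -> 336 -> 336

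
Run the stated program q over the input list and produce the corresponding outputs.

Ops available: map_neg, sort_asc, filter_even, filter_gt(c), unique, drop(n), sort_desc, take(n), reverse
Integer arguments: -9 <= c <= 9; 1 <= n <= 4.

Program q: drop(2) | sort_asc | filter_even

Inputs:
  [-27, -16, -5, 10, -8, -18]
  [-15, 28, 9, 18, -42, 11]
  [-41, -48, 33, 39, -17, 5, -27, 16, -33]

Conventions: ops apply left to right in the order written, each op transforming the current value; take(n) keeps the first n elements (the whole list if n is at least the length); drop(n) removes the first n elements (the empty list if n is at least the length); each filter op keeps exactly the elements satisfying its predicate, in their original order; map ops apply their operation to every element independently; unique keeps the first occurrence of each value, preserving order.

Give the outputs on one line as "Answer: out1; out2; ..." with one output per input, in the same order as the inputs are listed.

Execution, op by op:
  [-27, -16, -5, 10, -8, -18] -> [-5, 10, -8, -18] -> [-18, -8, -5, 10] -> [-18, -8, 10]
  [-15, 28, 9, 18, -42, 11] -> [9, 18, -42, 11] -> [-42, 9, 11, 18] -> [-42, 18]
  [-41, -48, 33, 39, -17, 5, -27, 16, -33] -> [33, 39, -17, 5, -27, 16, -33] -> [-33, -27, -17, 5, 16, 33, 39] -> [16]

[-18, -8, 10]; [-42, 18]; [16]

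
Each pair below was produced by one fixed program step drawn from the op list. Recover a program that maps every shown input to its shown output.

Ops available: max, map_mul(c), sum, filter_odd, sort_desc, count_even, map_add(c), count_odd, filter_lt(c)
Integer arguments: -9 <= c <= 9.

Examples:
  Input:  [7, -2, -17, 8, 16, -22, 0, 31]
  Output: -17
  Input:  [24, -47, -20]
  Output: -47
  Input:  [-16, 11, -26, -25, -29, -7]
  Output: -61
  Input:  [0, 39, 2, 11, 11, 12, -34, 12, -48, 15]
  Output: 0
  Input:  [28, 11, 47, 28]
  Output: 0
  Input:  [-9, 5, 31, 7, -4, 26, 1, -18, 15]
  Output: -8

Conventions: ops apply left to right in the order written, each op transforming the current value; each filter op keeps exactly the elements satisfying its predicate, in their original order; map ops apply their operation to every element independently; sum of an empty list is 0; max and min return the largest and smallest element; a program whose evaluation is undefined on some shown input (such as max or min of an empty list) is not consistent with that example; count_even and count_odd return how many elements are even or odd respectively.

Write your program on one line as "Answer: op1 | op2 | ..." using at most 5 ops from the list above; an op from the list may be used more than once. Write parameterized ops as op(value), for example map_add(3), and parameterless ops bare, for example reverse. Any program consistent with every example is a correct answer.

filter_lt(3) | filter_odd | sort_desc | sum

Check, running the answer program on each example:
  [7, -2, -17, 8, 16, -22, 0, 31] -> [-2, -17, -22, 0] -> [-17] -> [-17] -> -17
  [24, -47, -20] -> [-47, -20] -> [-47] -> [-47] -> -47
  [-16, 11, -26, -25, -29, -7] -> [-16, -26, -25, -29, -7] -> [-25, -29, -7] -> [-7, -25, -29] -> -61
  [0, 39, 2, 11, 11, 12, -34, 12, -48, 15] -> [0, 2, -34, -48] -> [] -> [] -> 0
  [28, 11, 47, 28] -> [] -> [] -> [] -> 0
  [-9, 5, 31, 7, -4, 26, 1, -18, 15] -> [-9, -4, 1, -18] -> [-9, 1] -> [1, -9] -> -8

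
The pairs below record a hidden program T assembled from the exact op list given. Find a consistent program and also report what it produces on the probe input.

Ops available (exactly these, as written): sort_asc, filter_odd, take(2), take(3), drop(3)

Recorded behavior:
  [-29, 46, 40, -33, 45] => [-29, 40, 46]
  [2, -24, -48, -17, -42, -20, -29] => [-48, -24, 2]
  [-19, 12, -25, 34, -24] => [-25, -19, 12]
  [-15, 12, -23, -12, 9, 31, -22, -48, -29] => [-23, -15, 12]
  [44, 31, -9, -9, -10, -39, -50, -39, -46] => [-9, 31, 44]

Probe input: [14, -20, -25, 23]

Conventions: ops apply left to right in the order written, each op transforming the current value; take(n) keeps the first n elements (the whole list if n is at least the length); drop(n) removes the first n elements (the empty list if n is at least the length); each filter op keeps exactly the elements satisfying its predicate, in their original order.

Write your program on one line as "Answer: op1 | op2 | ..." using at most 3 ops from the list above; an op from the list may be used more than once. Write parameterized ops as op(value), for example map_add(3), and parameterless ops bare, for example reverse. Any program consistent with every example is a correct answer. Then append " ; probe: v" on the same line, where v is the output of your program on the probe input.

take(3) | sort_asc ; probe: [-25, -20, 14]

Check, running the answer program on each example:
  [-29, 46, 40, -33, 45] -> [-29, 46, 40] -> [-29, 40, 46]
  [2, -24, -48, -17, -42, -20, -29] -> [2, -24, -48] -> [-48, -24, 2]
  [-19, 12, -25, 34, -24] -> [-19, 12, -25] -> [-25, -19, 12]
  [-15, 12, -23, -12, 9, 31, -22, -48, -29] -> [-15, 12, -23] -> [-23, -15, 12]
  [44, 31, -9, -9, -10, -39, -50, -39, -46] -> [44, 31, -9] -> [-9, 31, 44]
  probe: [14, -20, -25, 23] -> [14, -20, -25] -> [-25, -20, 14]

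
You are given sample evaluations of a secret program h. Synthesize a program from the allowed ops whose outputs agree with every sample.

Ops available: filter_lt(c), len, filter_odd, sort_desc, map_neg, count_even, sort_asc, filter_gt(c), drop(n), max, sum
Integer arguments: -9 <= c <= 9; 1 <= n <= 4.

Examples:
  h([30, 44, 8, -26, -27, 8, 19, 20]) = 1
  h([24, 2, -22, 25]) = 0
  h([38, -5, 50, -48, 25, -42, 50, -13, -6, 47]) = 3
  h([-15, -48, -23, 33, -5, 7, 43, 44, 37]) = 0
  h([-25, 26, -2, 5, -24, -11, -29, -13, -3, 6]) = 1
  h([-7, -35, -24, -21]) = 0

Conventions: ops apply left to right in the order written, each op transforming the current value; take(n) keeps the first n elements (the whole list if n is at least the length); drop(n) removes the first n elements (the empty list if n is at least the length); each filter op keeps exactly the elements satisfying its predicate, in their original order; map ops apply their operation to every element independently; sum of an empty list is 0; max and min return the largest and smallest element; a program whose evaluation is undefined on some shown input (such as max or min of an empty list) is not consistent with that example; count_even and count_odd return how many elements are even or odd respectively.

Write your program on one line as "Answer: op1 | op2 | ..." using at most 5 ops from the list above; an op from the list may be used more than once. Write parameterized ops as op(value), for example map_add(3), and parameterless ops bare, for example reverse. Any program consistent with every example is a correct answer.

drop(3) | sort_desc | filter_lt(6) | map_neg | count_even

Check, running the answer program on each example:
  [30, 44, 8, -26, -27, 8, 19, 20] -> [-26, -27, 8, 19, 20] -> [20, 19, 8, -26, -27] -> [-26, -27] -> [26, 27] -> 1
  [24, 2, -22, 25] -> [25] -> [25] -> [] -> [] -> 0
  [38, -5, 50, -48, 25, -42, 50, -13, -6, 47] -> [-48, 25, -42, 50, -13, -6, 47] -> [50, 47, 25, -6, -13, -42, -48] -> [-6, -13, -42, -48] -> [6, 13, 42, 48] -> 3
  [-15, -48, -23, 33, -5, 7, 43, 44, 37] -> [33, -5, 7, 43, 44, 37] -> [44, 43, 37, 33, 7, -5] -> [-5] -> [5] -> 0
  [-25, 26, -2, 5, -24, -11, -29, -13, -3, 6] -> [5, -24, -11, -29, -13, -3, 6] -> [6, 5, -3, -11, -13, -24, -29] -> [5, -3, -11, -13, -24, -29] -> [-5, 3, 11, 13, 24, 29] -> 1
  [-7, -35, -24, -21] -> [-21] -> [-21] -> [-21] -> [21] -> 0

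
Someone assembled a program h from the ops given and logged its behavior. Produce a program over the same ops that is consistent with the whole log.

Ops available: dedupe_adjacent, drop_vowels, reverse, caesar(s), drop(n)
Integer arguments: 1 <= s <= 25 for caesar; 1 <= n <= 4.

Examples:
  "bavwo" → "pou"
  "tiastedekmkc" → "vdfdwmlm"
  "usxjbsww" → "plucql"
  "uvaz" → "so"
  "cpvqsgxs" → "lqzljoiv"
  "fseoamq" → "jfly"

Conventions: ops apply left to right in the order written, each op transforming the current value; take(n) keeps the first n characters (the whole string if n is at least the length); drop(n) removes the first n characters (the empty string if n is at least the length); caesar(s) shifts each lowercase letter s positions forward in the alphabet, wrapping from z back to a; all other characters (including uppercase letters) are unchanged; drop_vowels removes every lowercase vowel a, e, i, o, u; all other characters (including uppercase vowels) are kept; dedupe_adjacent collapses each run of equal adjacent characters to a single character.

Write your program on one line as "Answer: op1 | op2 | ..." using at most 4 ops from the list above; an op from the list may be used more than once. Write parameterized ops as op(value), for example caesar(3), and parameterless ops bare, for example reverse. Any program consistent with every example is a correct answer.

drop_vowels | dedupe_adjacent | reverse | caesar(19)

Check, running the answer program on each example:
  "bavwo" -> "bvw" -> "bvw" -> "wvb" -> "pou"
  "tiastedekmkc" -> "tstdkmkc" -> "tstdkmkc" -> "ckmkdtst" -> "vdfdwmlm"
  "usxjbsww" -> "sxjbsww" -> "sxjbsw" -> "wsbjxs" -> "plucql"
  "uvaz" -> "vz" -> "vz" -> "zv" -> "so"
  "cpvqsgxs" -> "cpvqsgxs" -> "cpvqsgxs" -> "sxgsqvpc" -> "lqzljoiv"
  "fseoamq" -> "fsmq" -> "fsmq" -> "qmsf" -> "jfly"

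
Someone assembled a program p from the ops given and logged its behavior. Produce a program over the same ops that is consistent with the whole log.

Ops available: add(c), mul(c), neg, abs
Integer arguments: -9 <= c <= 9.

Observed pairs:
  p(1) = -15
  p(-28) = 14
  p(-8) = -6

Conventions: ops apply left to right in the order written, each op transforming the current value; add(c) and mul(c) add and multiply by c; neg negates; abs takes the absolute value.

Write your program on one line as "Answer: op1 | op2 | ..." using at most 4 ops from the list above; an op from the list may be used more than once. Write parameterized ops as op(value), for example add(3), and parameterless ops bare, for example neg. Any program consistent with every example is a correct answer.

add(7) | neg | add(-7)

Check, running the answer program on each example:
  1 -> 8 -> -8 -> -15
  -28 -> -21 -> 21 -> 14
  -8 -> -1 -> 1 -> -6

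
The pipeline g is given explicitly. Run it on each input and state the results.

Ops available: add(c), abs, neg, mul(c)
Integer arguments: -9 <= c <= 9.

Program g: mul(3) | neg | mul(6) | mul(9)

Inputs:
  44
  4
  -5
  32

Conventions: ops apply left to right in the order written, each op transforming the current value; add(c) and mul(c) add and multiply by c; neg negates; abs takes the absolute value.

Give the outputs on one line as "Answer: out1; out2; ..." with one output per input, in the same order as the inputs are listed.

-7128; -648; 810; -5184

Execution, op by op:
  44 -> 132 -> -132 -> -792 -> -7128
  4 -> 12 -> -12 -> -72 -> -648
  -5 -> -15 -> 15 -> 90 -> 810
  32 -> 96 -> -96 -> -576 -> -5184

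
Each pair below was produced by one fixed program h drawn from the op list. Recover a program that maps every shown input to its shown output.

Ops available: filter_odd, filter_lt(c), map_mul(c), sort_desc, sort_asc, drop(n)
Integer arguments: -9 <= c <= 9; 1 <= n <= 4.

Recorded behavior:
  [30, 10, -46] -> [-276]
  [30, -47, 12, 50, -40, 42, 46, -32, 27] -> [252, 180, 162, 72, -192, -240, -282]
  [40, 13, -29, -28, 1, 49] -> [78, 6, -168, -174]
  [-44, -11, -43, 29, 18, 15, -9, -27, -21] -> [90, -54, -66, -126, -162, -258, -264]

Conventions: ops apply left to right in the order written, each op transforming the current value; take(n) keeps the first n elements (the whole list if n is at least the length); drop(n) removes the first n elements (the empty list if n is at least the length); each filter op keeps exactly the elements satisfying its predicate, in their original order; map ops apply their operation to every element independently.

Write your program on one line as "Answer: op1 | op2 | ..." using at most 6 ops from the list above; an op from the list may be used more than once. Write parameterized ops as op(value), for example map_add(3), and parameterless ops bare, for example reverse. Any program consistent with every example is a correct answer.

map_mul(-3) | sort_desc | sort_asc | drop(2) | map_mul(-2)

Check, running the answer program on each example:
  [30, 10, -46] -> [-90, -30, 138] -> [138, -30, -90] -> [-90, -30, 138] -> [138] -> [-276]
  [30, -47, 12, 50, -40, 42, 46, -32, 27] -> [-90, 141, -36, -150, 120, -126, -138, 96, -81] -> [141, 120, 96, -36, -81, -90, -126, -138, -150] -> [-150, -138, -126, -90, -81, -36, 96, 120, 141] -> [-126, -90, -81, -36, 96, 120, 141] -> [252, 180, 162, 72, -192, -240, -282]
  [40, 13, -29, -28, 1, 49] -> [-120, -39, 87, 84, -3, -147] -> [87, 84, -3, -39, -120, -147] -> [-147, -120, -39, -3, 84, 87] -> [-39, -3, 84, 87] -> [78, 6, -168, -174]
  [-44, -11, -43, 29, 18, 15, -9, -27, -21] -> [132, 33, 129, -87, -54, -45, 27, 81, 63] -> [132, 129, 81, 63, 33, 27, -45, -54, -87] -> [-87, -54, -45, 27, 33, 63, 81, 129, 132] -> [-45, 27, 33, 63, 81, 129, 132] -> [90, -54, -66, -126, -162, -258, -264]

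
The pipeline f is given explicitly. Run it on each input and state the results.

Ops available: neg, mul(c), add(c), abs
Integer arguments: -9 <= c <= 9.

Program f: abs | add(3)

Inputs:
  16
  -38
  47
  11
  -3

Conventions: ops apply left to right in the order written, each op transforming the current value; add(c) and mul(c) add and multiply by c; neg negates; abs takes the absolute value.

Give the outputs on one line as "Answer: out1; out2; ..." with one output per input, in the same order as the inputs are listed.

19; 41; 50; 14; 6

Execution, op by op:
  16 -> 16 -> 19
  -38 -> 38 -> 41
  47 -> 47 -> 50
  11 -> 11 -> 14
  -3 -> 3 -> 6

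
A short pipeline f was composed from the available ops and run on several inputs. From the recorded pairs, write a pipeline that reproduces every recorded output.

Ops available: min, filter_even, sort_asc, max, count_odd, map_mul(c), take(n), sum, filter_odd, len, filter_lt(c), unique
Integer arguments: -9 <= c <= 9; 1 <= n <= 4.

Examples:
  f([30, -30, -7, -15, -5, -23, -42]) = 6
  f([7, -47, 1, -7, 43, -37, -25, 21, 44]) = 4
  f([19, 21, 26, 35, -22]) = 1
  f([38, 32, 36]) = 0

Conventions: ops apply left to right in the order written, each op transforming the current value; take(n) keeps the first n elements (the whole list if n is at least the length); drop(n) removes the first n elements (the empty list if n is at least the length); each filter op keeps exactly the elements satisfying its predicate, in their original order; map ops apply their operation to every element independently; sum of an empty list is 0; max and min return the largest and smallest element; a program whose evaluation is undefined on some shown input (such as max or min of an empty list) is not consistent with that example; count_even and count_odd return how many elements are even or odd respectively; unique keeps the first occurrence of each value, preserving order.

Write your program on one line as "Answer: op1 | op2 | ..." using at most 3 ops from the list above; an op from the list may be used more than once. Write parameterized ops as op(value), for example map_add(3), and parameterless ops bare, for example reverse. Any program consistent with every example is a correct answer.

filter_lt(-1) | len

Check, running the answer program on each example:
  [30, -30, -7, -15, -5, -23, -42] -> [-30, -7, -15, -5, -23, -42] -> 6
  [7, -47, 1, -7, 43, -37, -25, 21, 44] -> [-47, -7, -37, -25] -> 4
  [19, 21, 26, 35, -22] -> [-22] -> 1
  [38, 32, 36] -> [] -> 0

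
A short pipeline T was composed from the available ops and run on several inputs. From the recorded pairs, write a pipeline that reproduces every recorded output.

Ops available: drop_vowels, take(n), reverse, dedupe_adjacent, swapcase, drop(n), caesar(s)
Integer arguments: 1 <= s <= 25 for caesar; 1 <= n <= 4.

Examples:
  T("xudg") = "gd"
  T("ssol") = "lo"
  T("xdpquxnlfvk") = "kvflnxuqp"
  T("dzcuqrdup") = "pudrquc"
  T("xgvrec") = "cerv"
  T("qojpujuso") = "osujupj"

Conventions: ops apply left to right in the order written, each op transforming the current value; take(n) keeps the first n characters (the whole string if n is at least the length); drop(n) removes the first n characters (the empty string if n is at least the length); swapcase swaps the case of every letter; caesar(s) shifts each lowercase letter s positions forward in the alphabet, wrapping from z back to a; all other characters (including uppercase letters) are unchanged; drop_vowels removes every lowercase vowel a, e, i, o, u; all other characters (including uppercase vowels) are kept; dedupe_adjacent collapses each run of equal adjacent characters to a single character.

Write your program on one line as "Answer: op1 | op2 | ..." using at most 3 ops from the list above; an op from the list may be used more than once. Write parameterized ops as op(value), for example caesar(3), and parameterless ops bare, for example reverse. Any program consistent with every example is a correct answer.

drop(2) | reverse

Check, running the answer program on each example:
  "xudg" -> "dg" -> "gd"
  "ssol" -> "ol" -> "lo"
  "xdpquxnlfvk" -> "pquxnlfvk" -> "kvflnxuqp"
  "dzcuqrdup" -> "cuqrdup" -> "pudrquc"
  "xgvrec" -> "vrec" -> "cerv"
  "qojpujuso" -> "jpujuso" -> "osujupj"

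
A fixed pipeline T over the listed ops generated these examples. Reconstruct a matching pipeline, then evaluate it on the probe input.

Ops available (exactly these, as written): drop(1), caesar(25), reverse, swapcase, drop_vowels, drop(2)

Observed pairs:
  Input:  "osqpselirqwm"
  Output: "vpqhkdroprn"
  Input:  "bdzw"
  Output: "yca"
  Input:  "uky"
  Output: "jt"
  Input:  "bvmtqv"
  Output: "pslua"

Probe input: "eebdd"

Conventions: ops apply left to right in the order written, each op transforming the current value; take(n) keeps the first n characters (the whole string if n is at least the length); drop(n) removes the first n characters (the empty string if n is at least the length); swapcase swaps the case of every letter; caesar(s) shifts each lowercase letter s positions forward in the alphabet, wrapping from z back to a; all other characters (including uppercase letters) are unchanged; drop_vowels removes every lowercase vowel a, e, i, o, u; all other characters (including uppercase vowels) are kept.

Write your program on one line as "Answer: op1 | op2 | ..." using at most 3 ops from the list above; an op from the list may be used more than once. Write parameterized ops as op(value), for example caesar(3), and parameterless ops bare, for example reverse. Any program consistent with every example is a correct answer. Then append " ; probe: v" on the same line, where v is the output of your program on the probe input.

reverse | caesar(25) | drop(1) ; probe: "cadd"

Check, running the answer program on each example:
  "osqpselirqwm" -> "mwqrilespqso" -> "lvpqhkdroprn" -> "vpqhkdroprn"
  "bdzw" -> "wzdb" -> "vyca" -> "yca"
  "uky" -> "yku" -> "xjt" -> "jt"
  "bvmtqv" -> "vqtmvb" -> "upslua" -> "pslua"
  probe: "eebdd" -> "ddbee" -> "ccadd" -> "cadd"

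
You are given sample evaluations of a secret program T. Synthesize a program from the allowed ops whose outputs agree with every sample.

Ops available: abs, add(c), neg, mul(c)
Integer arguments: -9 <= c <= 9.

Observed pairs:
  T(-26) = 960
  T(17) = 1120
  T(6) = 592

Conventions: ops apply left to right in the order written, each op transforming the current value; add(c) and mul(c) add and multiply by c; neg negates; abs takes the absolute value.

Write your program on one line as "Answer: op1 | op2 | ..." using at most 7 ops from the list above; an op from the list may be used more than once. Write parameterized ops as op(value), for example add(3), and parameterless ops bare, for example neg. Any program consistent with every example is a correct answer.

add(7) | mul(6) | add(-5) | mul(8) | abs | add(8)

Check, running the answer program on each example:
  -26 -> -19 -> -114 -> -119 -> -952 -> 952 -> 960
  17 -> 24 -> 144 -> 139 -> 1112 -> 1112 -> 1120
  6 -> 13 -> 78 -> 73 -> 584 -> 584 -> 592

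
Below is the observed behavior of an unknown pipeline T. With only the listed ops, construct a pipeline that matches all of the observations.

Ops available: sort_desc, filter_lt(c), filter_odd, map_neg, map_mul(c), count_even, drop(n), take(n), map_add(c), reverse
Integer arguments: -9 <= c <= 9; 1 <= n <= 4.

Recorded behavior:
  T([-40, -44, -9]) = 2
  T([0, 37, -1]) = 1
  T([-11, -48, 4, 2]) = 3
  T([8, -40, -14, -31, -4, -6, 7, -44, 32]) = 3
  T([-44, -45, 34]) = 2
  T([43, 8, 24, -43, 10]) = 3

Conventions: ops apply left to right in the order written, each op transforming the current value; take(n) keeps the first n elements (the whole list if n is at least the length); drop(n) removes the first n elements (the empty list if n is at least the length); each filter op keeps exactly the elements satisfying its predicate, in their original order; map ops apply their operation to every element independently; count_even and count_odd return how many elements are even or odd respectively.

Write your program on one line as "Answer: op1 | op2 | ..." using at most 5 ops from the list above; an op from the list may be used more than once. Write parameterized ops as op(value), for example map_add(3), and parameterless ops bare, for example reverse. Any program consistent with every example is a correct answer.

reverse | map_mul(5) | take(4) | count_even

Check, running the answer program on each example:
  [-40, -44, -9] -> [-9, -44, -40] -> [-45, -220, -200] -> [-45, -220, -200] -> 2
  [0, 37, -1] -> [-1, 37, 0] -> [-5, 185, 0] -> [-5, 185, 0] -> 1
  [-11, -48, 4, 2] -> [2, 4, -48, -11] -> [10, 20, -240, -55] -> [10, 20, -240, -55] -> 3
  [8, -40, -14, -31, -4, -6, 7, -44, 32] -> [32, -44, 7, -6, -4, -31, -14, -40, 8] -> [160, -220, 35, -30, -20, -155, -70, -200, 40] -> [160, -220, 35, -30] -> 3
  [-44, -45, 34] -> [34, -45, -44] -> [170, -225, -220] -> [170, -225, -220] -> 2
  [43, 8, 24, -43, 10] -> [10, -43, 24, 8, 43] -> [50, -215, 120, 40, 215] -> [50, -215, 120, 40] -> 3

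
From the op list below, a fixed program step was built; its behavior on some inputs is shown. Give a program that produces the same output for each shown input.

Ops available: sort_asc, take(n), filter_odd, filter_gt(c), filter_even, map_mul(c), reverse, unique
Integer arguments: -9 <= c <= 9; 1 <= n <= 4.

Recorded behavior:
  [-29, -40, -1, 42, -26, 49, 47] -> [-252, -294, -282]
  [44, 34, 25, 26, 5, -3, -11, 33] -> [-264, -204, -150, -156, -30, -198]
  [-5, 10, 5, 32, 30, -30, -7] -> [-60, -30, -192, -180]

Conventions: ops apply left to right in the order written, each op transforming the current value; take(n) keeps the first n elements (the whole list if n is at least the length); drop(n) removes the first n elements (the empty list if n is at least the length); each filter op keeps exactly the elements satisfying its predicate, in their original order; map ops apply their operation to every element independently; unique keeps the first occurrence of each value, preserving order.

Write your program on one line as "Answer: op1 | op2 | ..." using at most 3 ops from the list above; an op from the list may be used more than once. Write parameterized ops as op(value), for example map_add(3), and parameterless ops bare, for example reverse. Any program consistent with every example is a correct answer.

filter_gt(4) | map_mul(-6)

Check, running the answer program on each example:
  [-29, -40, -1, 42, -26, 49, 47] -> [42, 49, 47] -> [-252, -294, -282]
  [44, 34, 25, 26, 5, -3, -11, 33] -> [44, 34, 25, 26, 5, 33] -> [-264, -204, -150, -156, -30, -198]
  [-5, 10, 5, 32, 30, -30, -7] -> [10, 5, 32, 30] -> [-60, -30, -192, -180]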